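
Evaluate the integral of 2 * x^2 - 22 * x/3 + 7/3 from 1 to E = (-3 + 2*E/3)*(-E - 1 + exp(2)) - 7/3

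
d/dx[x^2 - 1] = 2*x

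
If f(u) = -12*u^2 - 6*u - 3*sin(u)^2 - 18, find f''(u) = 12*sin(u)^2 - 30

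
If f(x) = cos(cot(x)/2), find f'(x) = sin(1/(2*tan(x)))/(2*sin(x)^2)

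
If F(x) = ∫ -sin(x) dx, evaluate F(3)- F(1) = cos(3) - cos(1)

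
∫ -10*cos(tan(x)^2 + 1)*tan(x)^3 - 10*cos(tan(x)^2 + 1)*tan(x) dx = -5*sin(cos(x)^(-2)) + C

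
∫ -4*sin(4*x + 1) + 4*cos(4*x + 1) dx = sin(4*x + 1) + cos(4*x + 1) + C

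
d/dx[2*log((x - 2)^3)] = 6/(x - 2)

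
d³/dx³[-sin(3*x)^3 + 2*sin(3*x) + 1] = -729*cos(3*x)^3 + 513*cos(3*x)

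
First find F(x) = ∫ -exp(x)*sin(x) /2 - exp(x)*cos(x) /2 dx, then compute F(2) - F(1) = E*(-E*sin(2) + sin(1))/2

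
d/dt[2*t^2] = 4*t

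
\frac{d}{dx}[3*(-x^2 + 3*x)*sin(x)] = -3*x^2*cos(x) - 6*x*sin(x) + 9*x*cos(x) + 9*sin(x)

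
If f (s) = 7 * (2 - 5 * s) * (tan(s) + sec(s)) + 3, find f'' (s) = 7*(-10*s*sin(s)/cos(s)^2 + 5*s - 10*s/cos(s)^2 - 10*sin(s)/cos(s) + 4*sin(s)/cos(s)^2 - 2 - 10/cos(s) + 4/cos(s)^2)/cos(s)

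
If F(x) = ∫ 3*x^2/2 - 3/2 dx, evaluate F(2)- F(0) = 1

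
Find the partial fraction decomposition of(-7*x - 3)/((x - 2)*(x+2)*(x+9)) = 60/(77*(x + 9)) - 11/(28*(x + 2)) - 17/(44*(x - 2))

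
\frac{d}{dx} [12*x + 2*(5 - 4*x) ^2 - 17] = 64*x - 68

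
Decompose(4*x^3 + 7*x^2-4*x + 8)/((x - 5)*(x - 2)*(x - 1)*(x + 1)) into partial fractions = -5/(12*(x + 1)) + 15/(8*(x - 1)) - 20/(3*(x - 2)) + 221/(24*(x - 5))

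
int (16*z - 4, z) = 8*z^2 - 4*z + C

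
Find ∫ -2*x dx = -x^2 + C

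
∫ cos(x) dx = sin(x) + C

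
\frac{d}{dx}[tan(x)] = cos(x)^(-2)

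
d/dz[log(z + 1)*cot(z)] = (-z*log(z + 1)/sin(z)^2 - log(z + 1)/sin(z)^2 + 1/tan(z))/(z + 1)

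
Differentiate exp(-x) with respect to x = -exp(-x)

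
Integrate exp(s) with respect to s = exp(s) + C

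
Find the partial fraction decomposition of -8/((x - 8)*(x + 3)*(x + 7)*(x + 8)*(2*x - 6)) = -1/(220*(x + 8)) + 1/(150*(x + 7)) - 1/(330*(x + 3)) + 1/(825*(x - 3)) - 1/(3300*(x - 8))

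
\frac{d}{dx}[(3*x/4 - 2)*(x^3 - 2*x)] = 3*x^3 - 6*x^2 - 3*x + 4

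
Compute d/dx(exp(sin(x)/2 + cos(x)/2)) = sqrt(2)*exp(sin(x)/2)*exp(cos(x)/2)*cos(x + pi/4)/2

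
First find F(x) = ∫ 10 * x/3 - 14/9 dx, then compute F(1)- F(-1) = -28/9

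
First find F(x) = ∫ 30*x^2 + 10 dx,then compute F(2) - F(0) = 100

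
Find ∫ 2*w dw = w^2 + C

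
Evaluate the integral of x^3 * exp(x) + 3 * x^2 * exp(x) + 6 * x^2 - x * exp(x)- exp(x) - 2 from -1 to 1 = 0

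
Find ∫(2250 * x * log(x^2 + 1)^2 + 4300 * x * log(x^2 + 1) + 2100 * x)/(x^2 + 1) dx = 25*(15*log(x^2 + 1)^2 + 43*log(x^2 + 1) + 42)*log(x^2 + 1) + C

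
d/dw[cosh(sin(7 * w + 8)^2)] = -7*sin(14*w + 16)*sinh(cos(14*w + 16)/2 - 1/2)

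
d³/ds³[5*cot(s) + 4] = -30*cot(s)^4 - 40*cot(s)^2 - 10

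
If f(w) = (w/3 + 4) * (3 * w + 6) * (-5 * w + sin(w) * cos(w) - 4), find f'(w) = w^2*cos(2*w) - 15*w^2 + w*sin(2*w) + 14*w*cos(2*w) - 148*w + 7*sin(2*w) + 24*cos(2*w) - 176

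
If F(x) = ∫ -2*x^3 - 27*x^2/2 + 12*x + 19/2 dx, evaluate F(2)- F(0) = -1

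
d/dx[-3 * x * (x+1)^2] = -9*x^2 - 12*x - 3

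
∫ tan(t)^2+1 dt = tan(t) + C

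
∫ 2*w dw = w^2 + C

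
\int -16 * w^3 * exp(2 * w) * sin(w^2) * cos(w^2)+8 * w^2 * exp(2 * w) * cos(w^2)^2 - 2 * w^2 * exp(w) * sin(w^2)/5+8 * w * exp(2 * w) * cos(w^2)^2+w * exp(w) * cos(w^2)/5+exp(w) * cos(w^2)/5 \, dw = w*(20*w*exp(w)*cos(w^2) + 1)*exp(w)*cos(w^2)/5 + C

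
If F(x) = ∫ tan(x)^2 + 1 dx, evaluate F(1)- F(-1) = 2*tan(1)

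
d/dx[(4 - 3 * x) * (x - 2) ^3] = -12*x^3 + 66*x^2 - 120*x + 72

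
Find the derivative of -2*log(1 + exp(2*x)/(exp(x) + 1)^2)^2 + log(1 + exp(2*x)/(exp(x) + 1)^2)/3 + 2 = (-24*exp(2*x)*log(1 + exp(2*x)/(exp(2*x) + 2*exp(x) + 1)) + 2*exp(2*x))/(6*exp(3*x) + 12*exp(2*x) + 9*exp(x) + 3)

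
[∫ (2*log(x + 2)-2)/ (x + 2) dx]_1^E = -(-1 + log(3))^2 + (-1 + log(2 + E))^2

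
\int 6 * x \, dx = 3*x^2 + C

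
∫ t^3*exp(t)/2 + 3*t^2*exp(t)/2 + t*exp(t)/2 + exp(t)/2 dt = t*(t^2 + 1)*exp(t)/2 + C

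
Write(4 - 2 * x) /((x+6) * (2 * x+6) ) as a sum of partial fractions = -8/(3*(x + 6)) + 5/(3*(x + 3))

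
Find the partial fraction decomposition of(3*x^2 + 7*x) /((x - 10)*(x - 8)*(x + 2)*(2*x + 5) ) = -2/(105*(2*x + 5)) - 1/(60*(x + 2)) - 62/(105*(x - 8)) + 37/(60*(x - 10))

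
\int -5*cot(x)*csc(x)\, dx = 5*csc(x) + C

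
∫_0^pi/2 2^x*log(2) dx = -1 + 2^(pi/2)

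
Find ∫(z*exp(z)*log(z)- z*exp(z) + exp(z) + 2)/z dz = (exp(z) + 2)*(log(z) - 1) + C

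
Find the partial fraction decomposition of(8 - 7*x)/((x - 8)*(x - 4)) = 5/(x - 4) - 12/(x - 8)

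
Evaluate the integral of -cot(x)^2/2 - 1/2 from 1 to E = cot(E)/2 - cot(1)/2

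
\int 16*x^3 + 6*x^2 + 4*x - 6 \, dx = 4*x^4 + 2*x^3 + 2*x^2 - 6*x + C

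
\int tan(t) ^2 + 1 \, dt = tan(t) + C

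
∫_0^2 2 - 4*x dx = -4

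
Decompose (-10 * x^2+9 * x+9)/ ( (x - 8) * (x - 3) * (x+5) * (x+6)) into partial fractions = 45/(14*(x + 6)) - 11/(4*(x + 5)) + 3/(20*(x - 3)) - 43/(70*(x - 8))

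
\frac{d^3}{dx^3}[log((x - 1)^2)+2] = 4/(x^3 - 3*x^2 + 3*x - 1)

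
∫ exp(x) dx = exp(x) + C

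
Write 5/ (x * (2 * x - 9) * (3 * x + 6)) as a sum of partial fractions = 20/(351*(2*x - 9)) + 5/(78*(x + 2)) - 5/(54*x)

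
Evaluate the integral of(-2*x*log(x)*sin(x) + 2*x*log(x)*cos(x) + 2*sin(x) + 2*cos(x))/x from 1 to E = 2*cos(E) + 2*sin(E)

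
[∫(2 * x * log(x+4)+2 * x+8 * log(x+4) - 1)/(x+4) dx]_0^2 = log(4) + 3*log(6)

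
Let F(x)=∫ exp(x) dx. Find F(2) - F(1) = -E + exp(2)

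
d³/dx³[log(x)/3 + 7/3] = 2/(3*x^3)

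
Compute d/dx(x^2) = 2*x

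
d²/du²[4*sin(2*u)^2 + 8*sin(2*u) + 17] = -32*sin(2*u)^2 - 32*sin(2*u) + 32*cos(2*u)^2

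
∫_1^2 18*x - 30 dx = -3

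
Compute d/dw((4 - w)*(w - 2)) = 6 - 2*w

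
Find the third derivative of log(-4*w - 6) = 16/(8*w^3 + 36*w^2 + 54*w + 27)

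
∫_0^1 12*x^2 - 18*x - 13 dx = -18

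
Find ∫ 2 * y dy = y^2 + C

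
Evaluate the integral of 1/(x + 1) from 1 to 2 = -log(2) + log(3)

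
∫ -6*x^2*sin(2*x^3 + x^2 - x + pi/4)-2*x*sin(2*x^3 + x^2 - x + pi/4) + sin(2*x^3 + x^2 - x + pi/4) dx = cos(2*x^3 + x^2 - x + pi/4) + C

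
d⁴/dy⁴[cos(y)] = cos(y)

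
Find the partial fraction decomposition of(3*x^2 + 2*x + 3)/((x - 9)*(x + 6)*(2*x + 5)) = -67/(161*(2*x + 5)) + 33/(35*(x + 6)) + 88/(115*(x - 9))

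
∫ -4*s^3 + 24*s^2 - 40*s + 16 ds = -s^4 + 8*s^3 - 20*s^2 + 16*s + C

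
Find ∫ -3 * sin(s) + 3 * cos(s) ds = 3*sqrt(2)*sin(s + pi/4) + C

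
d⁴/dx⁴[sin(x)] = sin(x)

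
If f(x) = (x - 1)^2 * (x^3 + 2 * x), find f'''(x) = 60*x^2 - 48*x + 18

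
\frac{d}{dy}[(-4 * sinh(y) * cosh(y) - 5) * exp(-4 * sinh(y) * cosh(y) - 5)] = (4*sinh(4*y) + 16*cosh(2*y))*exp(-2*sinh(2*y) - 5)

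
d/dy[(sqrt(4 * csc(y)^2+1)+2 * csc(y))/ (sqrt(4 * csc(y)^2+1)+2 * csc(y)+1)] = -(sqrt(5 + 4/tan(y)^2)*sin(y) + 2)*cos(y)/(sqrt(5 + 4/tan(y)^2)*sin(y)^3 + 2*sqrt(5 + 4/tan(y)^2)*sin(y)^2 + 4*sqrt(5 + 4/tan(y)^2)*sin(y) + sin(y)^3 + 2*sin(y)^2 + 4*sin(y) + 8)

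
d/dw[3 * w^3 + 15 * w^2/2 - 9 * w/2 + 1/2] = 9*w^2 + 15*w - 9/2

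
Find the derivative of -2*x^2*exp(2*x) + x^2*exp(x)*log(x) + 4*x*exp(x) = -4*x^2*exp(2*x) + x^2*exp(x)*log(x) - 4*x*exp(2*x) + 2*x*exp(x)*log(x) + 5*x*exp(x) + 4*exp(x)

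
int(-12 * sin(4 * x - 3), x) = 3*cos(4*x - 3) + C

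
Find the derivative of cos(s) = -sin(s)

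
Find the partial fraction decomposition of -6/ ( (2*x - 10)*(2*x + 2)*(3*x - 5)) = 27/(160*(3*x - 5)) - 1/(32*(x + 1)) - 1/(40*(x - 5))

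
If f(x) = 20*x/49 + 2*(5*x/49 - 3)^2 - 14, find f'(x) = 100*x/2401 - 40/49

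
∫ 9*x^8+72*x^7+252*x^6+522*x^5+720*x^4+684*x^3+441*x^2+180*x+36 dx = x^9 + 9*x^8 + 36*x^7 + 87*x^6 + 144*x^5 + 171*x^4 + 147*x^3 + 90*x^2 + 36*x + C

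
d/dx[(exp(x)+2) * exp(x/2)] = 3*exp(3*x/2)/2 + exp(x/2)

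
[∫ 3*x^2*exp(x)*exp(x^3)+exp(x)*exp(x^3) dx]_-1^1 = -exp(-2) + exp(2)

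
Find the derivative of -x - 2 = -1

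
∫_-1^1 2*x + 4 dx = 8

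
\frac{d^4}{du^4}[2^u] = 2^u*log(2)^4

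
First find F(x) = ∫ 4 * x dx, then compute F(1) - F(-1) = 0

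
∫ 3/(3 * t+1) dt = log(-3*t - 1) + C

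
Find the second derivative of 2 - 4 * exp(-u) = -4*exp(-u)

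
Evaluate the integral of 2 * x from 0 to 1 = 1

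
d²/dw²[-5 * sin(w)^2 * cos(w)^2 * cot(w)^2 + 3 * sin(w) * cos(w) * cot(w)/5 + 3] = 80*sin(w)^4 - 488*sin(w)^2/5 + 94/5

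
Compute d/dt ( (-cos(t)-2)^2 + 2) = -2*(cos(t) + 2)*sin(t)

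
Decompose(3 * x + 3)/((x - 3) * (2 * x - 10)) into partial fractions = -3/(x - 3) + 9/(2*(x - 5))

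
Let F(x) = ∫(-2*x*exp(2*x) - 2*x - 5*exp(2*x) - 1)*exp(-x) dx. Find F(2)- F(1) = -7*exp(2) - 5*exp(-1) + 7*exp(-2) + 5*E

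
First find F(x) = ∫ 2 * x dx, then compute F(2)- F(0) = 4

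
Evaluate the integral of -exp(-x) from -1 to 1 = -E + exp(-1)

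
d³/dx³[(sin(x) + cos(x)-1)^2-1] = -8*cos(2*x) + 2*sqrt(2)*cos(x + pi/4)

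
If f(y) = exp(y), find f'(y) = exp(y)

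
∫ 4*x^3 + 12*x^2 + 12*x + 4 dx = x^4 + 4*x^3 + 6*x^2 + 4*x + C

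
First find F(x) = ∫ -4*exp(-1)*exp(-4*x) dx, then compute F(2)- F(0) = -exp(-1) + exp(-9)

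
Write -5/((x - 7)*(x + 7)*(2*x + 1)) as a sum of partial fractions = 4/(39*(2*x + 1)) - 5/(182*(x + 7)) - 1/(42*(x - 7))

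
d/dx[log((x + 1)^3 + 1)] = (3*x^2 + 6*x + 3)/(x^3 + 3*x^2 + 3*x + 2)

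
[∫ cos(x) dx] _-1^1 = 2*sin(1)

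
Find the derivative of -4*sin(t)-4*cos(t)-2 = 4*sin(t) - 4*cos(t)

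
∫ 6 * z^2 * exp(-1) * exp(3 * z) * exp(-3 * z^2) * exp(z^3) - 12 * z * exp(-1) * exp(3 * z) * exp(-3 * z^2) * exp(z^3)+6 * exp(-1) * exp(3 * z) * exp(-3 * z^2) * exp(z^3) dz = 2*exp((z - 1)^3) + C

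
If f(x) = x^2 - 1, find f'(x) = 2*x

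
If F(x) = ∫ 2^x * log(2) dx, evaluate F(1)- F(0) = 1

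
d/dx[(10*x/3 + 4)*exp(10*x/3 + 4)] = 100*x*exp(10*x/3 + 4)/9 + 50*exp(10*x/3 + 4)/3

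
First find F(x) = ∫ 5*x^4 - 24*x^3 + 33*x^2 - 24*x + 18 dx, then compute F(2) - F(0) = 12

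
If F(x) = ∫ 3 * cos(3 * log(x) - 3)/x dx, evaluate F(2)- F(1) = -sin(3 - 3*log(2)) + sin(3)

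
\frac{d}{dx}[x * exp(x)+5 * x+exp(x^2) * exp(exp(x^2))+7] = x*exp(x) + 2*x*exp(x^2 + exp(x^2)) + 2*x*exp(2*x^2 + exp(x^2)) + exp(x) + 5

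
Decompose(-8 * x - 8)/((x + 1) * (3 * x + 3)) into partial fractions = -8/(3*(x + 1))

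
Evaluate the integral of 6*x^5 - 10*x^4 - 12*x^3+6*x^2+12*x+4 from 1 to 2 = -8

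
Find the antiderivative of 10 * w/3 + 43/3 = 5*w^2/3 + 43*w/3 + C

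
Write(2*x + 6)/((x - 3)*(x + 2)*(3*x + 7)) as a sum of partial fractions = 3/(4*(3*x + 7)) - 2/(5*(x + 2)) + 3/(20*(x - 3))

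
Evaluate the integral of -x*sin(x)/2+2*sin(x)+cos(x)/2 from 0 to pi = 4 - pi/2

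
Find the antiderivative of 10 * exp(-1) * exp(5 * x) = 2*exp(5*x - 1) + C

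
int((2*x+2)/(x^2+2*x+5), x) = log((x + 1)^2 + 4) + C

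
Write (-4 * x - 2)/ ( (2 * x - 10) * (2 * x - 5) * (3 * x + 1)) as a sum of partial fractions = -3/(272*(3*x + 1)) + 24/(85*(2*x - 5)) - 11/(80*(x - 5))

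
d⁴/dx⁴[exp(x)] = exp(x)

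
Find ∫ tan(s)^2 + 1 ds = tan(s) + C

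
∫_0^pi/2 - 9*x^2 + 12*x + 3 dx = (-3 + 3*pi/2)*(-pi^2/4 + pi/2 + 2) + 6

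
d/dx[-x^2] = -2*x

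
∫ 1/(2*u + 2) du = log(u + 1)/2 + C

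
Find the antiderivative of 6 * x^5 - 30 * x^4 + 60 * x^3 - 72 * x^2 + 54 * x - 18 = x^6 - 6*x^5 + 15*x^4 - 24*x^3 + 27*x^2 - 18*x + C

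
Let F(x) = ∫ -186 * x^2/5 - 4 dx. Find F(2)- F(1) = -454/5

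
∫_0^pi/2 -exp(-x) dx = -1 + exp(-pi/2)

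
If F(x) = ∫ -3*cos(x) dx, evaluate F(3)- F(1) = -3*sin(3) + 3*sin(1)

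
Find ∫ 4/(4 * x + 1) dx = log(4*x + 1) + C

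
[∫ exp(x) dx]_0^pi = -1 + exp(pi)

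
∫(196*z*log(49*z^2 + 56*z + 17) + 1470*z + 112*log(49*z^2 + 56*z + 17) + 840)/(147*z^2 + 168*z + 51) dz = (log((7*z + 4)^2 + 1) + 15)*log((7*z + 4)^2 + 1)/3 + C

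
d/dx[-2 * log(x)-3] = -2/x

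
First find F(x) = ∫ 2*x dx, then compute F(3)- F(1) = 8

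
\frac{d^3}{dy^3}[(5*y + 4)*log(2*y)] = (8 - 5*y)/y^3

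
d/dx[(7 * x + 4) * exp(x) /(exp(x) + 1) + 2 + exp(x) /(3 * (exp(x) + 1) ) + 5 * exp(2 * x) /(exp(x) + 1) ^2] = (21*x*exp(2*x) + 21*x*exp(x) + 21*exp(3*x) + 85*exp(2*x) + 34*exp(x))/(3*exp(3*x) + 9*exp(2*x) + 9*exp(x) + 3)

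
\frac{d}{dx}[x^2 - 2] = 2*x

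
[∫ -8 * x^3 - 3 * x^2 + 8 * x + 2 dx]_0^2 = -20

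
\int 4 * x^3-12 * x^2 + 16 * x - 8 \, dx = x^4 - 4*x^3 + 8*x^2 - 8*x + C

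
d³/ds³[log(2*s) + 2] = 2/s^3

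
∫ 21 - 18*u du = -9*u^2 + 21*u + C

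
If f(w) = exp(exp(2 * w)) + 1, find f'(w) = 2*exp(2*w + exp(2*w))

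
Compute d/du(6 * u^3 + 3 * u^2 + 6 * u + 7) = 18*u^2 + 6*u + 6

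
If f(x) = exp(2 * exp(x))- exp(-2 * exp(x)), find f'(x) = (2*exp(x) + 2*exp(x + 4*exp(x)))*exp(-2*exp(x))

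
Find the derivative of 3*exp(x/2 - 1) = 3*exp(x/2 - 1)/2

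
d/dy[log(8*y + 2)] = 4/(4*y + 1)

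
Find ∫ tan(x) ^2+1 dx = tan(x) + C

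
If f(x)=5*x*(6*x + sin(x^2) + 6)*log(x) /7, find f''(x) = 5*(-4*x^4*log(x)*sin(x^2) + 6*x^2*log(x)*cos(x^2) + 4*x^2*cos(x^2) + 12*x*log(x) + 18*x + sin(x^2) + 6)/(7*x)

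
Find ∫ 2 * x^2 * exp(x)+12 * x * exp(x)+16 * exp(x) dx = 2*(x + 2)^2*exp(x) + C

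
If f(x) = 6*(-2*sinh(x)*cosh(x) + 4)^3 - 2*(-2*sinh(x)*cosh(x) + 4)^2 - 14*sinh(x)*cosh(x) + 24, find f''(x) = -180*(cosh(2*x) - 1)^2*sinh(2*x) + 1120*(cosh(2*x) - 1)^2 - 36*(cosh(2*x) + 1)^2*sinh(2*x) - 828*sinh(2*x) - 144*sinh(4*x) + 2240*cosh(2*x) - 1680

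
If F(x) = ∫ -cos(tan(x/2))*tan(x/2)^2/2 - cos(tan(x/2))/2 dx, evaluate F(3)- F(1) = -sin(tan(3/2)) + sin(tan(1/2))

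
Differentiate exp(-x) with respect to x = -exp(-x)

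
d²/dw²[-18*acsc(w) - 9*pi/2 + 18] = (18 - 36*w^2)/(w^5*sqrt(1 - 1/w^2) - w^3*sqrt(1 - 1/w^2))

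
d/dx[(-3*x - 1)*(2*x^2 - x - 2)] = -18*x^2 + 2*x + 7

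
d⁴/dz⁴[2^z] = 2^z*log(2)^4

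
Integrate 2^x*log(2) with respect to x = 2^x + C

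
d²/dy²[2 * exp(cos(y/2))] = (sin(y/2)^2 - cos(y/2))*exp(cos(y/2))/2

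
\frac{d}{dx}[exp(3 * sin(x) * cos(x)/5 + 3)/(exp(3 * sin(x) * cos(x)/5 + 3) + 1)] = 3*exp(3)*exp(3*sin(2*x)/10)*cos(2*x)/(10*exp(3)*exp(3*sin(2*x)/10) + 5*exp(6)*exp(3*sin(2*x)/5) + 5)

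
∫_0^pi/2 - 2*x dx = -pi^2/4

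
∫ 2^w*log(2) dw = 2^w + C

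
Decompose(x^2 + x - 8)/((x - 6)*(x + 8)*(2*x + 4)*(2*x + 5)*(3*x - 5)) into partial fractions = 144/(103675*(3*x - 5)) + 2/(275*(2*x + 5)) + 2/(2233*(x + 8)) - 1/(176*(x + 2)) + 1/(1456*(x - 6))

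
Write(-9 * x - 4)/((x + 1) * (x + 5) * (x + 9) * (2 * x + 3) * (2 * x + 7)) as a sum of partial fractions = 1/(3*(2*x + 7)) - 19/(105*(2*x + 3)) + 7/(480*(x + 9)) - 41/(336*(x + 5)) + 1/(32*(x + 1))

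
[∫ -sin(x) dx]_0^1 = -1 + cos(1)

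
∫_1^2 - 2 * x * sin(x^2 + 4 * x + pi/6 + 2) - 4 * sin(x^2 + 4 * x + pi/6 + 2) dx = cos(pi/6 + 14) - cos(pi/6 + 7)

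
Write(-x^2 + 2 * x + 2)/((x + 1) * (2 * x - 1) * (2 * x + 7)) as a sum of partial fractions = -69/(80*(2*x + 7)) + 11/(48*(2*x - 1)) + 1/(15*(x + 1))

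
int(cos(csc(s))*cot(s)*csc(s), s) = -sin(csc(s)) + C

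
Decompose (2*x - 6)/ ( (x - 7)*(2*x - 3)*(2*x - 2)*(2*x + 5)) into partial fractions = 11/(532*(2*x + 5)) + 3/(44*(2*x - 3)) - 1/(21*(x - 1)) + 2/(627*(x - 7))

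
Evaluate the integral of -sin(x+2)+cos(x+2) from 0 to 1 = cos(3) - sin(2) + sin(3) - cos(2)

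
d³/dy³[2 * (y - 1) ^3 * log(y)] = (12*y^3*log(y) + 22*y^3 - 12*y^2 - 6*y - 4)/y^3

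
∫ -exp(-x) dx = exp(-x) + C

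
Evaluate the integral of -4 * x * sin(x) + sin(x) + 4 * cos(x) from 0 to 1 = 1 + 3*cos(1)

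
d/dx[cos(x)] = -sin(x)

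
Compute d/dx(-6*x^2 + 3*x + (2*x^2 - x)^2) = 16*x^3 - 12*x^2 - 10*x + 3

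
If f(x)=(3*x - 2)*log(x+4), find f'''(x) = (-3*x - 40)/(x^3 + 12*x^2 + 48*x + 64)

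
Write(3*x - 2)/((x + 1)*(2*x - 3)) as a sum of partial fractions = 1/(2*x - 3) + 1/(x + 1)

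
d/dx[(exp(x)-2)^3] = 3*exp(3*x) - 12*exp(2*x) + 12*exp(x)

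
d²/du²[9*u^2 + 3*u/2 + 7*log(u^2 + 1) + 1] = (18*u^4 + 22*u^2 + 32)/(u^4 + 2*u^2 + 1)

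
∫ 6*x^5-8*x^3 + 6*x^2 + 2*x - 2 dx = x^6 - 2*x^4 + 2*x^3 + x^2 - 2*x + C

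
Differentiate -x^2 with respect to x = -2*x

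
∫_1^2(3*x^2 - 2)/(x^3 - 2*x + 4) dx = -log(3) + log(8)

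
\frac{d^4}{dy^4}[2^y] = 2^y*log(2)^4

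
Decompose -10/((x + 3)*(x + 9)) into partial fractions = 5/(3*(x + 9)) - 5/(3*(x + 3))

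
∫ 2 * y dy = y^2 + C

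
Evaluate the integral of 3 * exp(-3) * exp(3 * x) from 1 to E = -1 + exp(-3 + 3*E)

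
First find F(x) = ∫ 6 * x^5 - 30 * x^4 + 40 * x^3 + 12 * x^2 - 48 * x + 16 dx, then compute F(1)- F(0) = 1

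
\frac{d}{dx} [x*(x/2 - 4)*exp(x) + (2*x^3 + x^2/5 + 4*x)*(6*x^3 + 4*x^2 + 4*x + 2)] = 72*x^5 + 46*x^4 + 656*x^3/5 + x^2*exp(x)/2 + 312*x^2/5 - 3*x*exp(x) + 164*x/5 - 4*exp(x) + 8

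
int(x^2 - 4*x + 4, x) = x^3/3 - 2*x^2 + 4*x + C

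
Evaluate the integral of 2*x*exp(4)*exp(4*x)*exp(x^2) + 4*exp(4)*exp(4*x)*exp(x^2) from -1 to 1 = -E + exp(9)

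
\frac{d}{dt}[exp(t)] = exp(t)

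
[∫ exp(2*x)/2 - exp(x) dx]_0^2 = -1/4 + (-1 + exp(2)/2)^2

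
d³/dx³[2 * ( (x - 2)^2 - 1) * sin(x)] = -2*x^2*cos(x) - 12*x*sin(x) + 8*x*cos(x) + 24*sin(x) + 6*cos(x)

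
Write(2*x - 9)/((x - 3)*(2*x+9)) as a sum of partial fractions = 12/(5*(2*x + 9)) - 1/(5*(x - 3))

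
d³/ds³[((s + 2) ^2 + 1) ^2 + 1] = 24*s + 48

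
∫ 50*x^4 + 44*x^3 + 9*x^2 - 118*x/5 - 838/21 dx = 10*x^5 + 11*x^4 + 3*x^3 - 59*x^2/5 - 838*x/21 + C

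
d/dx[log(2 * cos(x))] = -tan(x)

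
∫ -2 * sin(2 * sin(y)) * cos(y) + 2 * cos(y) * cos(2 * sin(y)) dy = sqrt(2)*sin(2*sin(y) + pi/4) + C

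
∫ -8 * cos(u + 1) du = -8*sin(u + 1) + C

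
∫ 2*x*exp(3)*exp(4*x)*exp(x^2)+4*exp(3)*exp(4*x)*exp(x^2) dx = exp((x + 2)^2 - 1) + C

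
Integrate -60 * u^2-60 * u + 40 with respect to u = -20*u^3 - 30*u^2 + 40*u + C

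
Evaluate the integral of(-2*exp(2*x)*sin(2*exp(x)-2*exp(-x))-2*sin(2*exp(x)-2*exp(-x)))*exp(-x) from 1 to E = -cos(-2*exp(-1) + 2*E) + cos(-2*exp(E) + 2*exp(-E))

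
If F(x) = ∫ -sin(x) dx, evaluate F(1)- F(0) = -1 + cos(1)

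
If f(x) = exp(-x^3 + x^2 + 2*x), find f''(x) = 9*x^4*exp(-x^3 + x^2 + 2*x) - 12*x^3*exp(-x^3 + x^2 + 2*x) - 8*x^2*exp(-x^3 + x^2 + 2*x) + 2*x*exp(-x^3 + x^2 + 2*x) + 6*exp(-x^3 + x^2 + 2*x)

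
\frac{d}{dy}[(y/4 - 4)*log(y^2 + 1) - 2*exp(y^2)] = (-16*y^3*exp(y^2) + y^2*log(y^2 + 1) + 2*y^2 - 16*y*exp(y^2) - 32*y + log(y^2 + 1))/(4*y^2 + 4)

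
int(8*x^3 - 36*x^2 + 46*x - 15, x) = 2*x^4 - 12*x^3 + 23*x^2 - 15*x + C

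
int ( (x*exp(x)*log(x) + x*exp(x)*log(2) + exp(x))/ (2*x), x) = exp(x)*log(2*x)/2 + C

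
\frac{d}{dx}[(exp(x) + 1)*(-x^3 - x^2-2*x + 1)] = -x^3*exp(x) - 4*x^2*exp(x) - 3*x^2 - 4*x*exp(x) - 2*x - exp(x) - 2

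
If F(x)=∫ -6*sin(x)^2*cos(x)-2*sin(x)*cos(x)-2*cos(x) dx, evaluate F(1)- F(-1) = -7*sin(1) + sin(3)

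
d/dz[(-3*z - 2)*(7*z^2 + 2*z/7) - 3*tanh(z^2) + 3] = -63*z^2 + 6*z*tanh(z^2)^2 - 250*z/7 - 4/7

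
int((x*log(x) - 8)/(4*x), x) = (x - 8)*(log(x) - 1)/4 + C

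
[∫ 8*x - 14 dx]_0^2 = -12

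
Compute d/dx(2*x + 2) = 2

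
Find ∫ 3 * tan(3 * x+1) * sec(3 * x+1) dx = sec(3*x + 1) + C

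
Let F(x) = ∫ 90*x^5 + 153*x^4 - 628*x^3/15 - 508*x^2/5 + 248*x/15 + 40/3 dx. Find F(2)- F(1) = 4613/3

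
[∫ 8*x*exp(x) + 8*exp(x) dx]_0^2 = 16*exp(2)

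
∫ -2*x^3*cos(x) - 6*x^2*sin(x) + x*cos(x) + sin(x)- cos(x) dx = (-2*x^3 + x - 1)*sin(x) + C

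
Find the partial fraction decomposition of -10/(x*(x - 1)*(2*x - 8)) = 5/(3*(x - 1)) - 5/(12*(x - 4)) - 5/(4*x)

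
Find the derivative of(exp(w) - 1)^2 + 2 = 2*exp(2*w) - 2*exp(w)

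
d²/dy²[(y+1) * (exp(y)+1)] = y*exp(y) + 3*exp(y)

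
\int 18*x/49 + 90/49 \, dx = 9*x^2/49 + 90*x/49 + C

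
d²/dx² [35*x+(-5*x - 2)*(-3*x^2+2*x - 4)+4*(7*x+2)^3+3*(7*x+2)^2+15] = 8322*x + 2638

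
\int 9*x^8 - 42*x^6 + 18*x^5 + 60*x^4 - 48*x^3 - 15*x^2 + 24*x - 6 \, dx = x^9 - 6*x^7 + 3*x^6 + 12*x^5 - 12*x^4 - 5*x^3 + 12*x^2 - 6*x + C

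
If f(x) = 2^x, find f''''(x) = 2^x*log(2)^4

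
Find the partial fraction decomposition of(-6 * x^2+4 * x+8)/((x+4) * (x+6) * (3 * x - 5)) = -18/(391*(3*x - 5)) - 116/(23*(x + 6)) + 52/(17*(x + 4))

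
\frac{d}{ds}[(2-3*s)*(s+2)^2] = -9*s^2 - 20*s - 4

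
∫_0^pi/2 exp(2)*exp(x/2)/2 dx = -exp(2) + exp(pi/4 + 2)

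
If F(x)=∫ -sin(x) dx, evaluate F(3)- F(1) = cos(3) - cos(1)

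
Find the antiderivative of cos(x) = sin(x) + C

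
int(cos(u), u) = sin(u) + C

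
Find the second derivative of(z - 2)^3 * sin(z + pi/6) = -z^3*sin(z + pi/6) + 6*z^2*sin(z + pi/6) + 6*z^2*cos(z + pi/6) - 6*z*sin(z + pi/6) - 24*z*cos(z + pi/6) - 4*sin(z + pi/6) + 24*cos(z + pi/6)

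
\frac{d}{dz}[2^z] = 2^z*log(2)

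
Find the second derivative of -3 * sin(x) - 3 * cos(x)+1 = 3*sin(x) + 3*cos(x)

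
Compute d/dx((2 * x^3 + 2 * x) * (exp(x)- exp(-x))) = (2*x^3*exp(2*x) + 2*x^3 + 6*x^2*exp(2*x) - 6*x^2 + 2*x*exp(2*x) + 2*x + 2*exp(2*x) - 2)*exp(-x)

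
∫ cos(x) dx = sin(x) + C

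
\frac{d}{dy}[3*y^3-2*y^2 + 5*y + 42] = 9*y^2 - 4*y + 5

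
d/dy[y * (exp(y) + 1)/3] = y*exp(y)/3 + exp(y)/3 + 1/3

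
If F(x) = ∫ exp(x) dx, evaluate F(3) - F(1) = -E + exp(3)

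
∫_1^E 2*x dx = -1 + exp(2)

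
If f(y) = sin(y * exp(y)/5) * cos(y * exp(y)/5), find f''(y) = (-2*y^2*exp(y)*sin(2*y*exp(y)/5) - 4*y*exp(y)*sin(2*y*exp(y)/5) + 5*y*cos(2*y*exp(y)/5) - 2*exp(y)*sin(2*y*exp(y)/5) + 10*cos(2*y*exp(y)/5))*exp(y)/25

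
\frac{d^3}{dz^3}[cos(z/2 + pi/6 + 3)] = sin(z/2 + pi/6 + 3)/8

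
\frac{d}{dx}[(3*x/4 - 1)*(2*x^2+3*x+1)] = 9*x^2/2 + x/2 - 9/4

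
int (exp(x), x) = exp(x) + C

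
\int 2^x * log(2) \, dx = 2^x + C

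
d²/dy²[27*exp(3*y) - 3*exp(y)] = 243*exp(3*y) - 3*exp(y)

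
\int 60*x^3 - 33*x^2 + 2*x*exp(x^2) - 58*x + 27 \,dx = 15*x^4 - 11*x^3 - 29*x^2 + 27*x + exp(x^2) + C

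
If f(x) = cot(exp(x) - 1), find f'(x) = -exp(x)/sin(exp(x) - 1)^2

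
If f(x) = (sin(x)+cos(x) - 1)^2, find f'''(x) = -8*cos(2*x) + 2*sqrt(2)*cos(x + pi/4)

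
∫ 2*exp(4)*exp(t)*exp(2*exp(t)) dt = exp(2*exp(t) + 4) + C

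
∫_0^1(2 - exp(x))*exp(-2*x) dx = -exp(-2) + exp(-1)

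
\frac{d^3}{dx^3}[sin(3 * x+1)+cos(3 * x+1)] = -27*sqrt(2)*cos(3*x + pi/4 + 1)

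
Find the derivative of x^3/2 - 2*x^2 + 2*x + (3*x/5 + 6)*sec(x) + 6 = 3*x^2/2 + 3*x*tan(x)*sec(x)/5 - 4*x + 6*tan(x)*sec(x) + 3*sec(x)/5 + 2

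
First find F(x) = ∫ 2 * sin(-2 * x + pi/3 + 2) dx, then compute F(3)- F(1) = sin(pi/6 + 4) - 1/2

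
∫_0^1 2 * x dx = 1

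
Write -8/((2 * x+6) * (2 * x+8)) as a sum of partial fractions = 2/(x + 4) - 2/(x + 3)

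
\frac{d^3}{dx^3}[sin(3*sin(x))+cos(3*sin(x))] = 3*sqrt(2)*(9*sin(x)*sin(3*sin(x) + pi/4) - 9*cos(x)^2*cos(3*sin(x) + pi/4) - cos(3*sin(x) + pi/4))*cos(x)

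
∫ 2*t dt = t^2 + C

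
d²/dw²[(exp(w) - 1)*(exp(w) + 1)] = 4*exp(2*w)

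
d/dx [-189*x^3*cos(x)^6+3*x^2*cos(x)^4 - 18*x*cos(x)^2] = 1134*x^3*sin(x)*cos(x)^5 - 12*x^2*sin(x)*cos(x)^3 - 567*x^2*cos(x)^6 + 18*x*sin(2*x) + 6*x*cos(x)^4 - 18*cos(x)^2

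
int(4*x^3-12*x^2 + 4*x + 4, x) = x^4 - 4*x^3 + 2*x^2 + 4*x + C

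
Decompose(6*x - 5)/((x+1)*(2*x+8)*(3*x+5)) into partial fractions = 135/(28*(3*x + 5)) - 29/(42*(x + 4)) - 11/(12*(x + 1))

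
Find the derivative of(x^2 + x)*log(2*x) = 2*x*log(x) + x + 2*x*log(2) + log(x) + log(2) + 1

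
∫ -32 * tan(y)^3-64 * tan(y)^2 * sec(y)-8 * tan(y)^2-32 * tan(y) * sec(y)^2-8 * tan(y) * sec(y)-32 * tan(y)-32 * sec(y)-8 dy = -16*(tan(y) + sec(y))^2 - 8*tan(y) - 8*sec(y) + C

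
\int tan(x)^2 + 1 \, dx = tan(x) + C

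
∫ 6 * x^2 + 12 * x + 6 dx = 2*x^3 + 6*x^2 + 6*x + C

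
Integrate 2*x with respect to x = x^2 + C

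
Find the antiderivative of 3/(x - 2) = 3*log(x - 2) + C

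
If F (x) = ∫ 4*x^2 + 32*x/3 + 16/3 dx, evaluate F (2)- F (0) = 128/3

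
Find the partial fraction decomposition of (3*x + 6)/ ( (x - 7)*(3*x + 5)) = -3/(26*(3*x + 5)) + 27/(26*(x - 7))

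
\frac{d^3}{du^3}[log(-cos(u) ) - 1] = -2*sin(u)/cos(u)^3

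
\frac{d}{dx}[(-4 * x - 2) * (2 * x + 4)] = -16*x - 20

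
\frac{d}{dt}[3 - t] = -1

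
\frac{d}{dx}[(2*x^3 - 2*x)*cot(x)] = -2*x^3/sin(x)^2 + 6*x^2/tan(x) + 2*x/sin(x)^2 - 2/tan(x)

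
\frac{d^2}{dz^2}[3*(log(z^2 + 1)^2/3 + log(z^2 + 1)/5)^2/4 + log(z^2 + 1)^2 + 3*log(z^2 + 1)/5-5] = (-50*z^2*log(z^2 + 1)^3 + 255*z^2*log(z^2 + 1)^2 - 129*z^2*log(z^2 + 1) + 528*z^2 + 50*log(z^2 + 1)^3 + 45*log(z^2 + 1)^2 + 309*log(z^2 + 1) + 90)/(75*z^4 + 150*z^2 + 75)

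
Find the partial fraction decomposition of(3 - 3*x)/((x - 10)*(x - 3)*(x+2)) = 3/(20*(x + 2)) + 6/(35*(x - 3)) - 9/(28*(x - 10))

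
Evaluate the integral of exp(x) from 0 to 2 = -1 + exp(2)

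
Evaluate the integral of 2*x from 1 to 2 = 3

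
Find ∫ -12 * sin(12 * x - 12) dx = cos(12*x - 12) + C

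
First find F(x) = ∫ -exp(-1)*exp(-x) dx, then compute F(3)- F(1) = -exp(-2) + exp(-4)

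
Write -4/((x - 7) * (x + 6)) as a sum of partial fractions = 4/(13*(x + 6)) - 4/(13*(x - 7))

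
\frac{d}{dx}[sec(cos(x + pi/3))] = -sin(x + pi/3)*tan(cos(x + pi/3))*sec(cos(x + pi/3))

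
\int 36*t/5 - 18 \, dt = 18*t^2/5 - 18*t + C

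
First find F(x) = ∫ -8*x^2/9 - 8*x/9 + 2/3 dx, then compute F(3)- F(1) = -268/27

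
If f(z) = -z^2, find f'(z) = -2*z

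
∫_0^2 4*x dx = 8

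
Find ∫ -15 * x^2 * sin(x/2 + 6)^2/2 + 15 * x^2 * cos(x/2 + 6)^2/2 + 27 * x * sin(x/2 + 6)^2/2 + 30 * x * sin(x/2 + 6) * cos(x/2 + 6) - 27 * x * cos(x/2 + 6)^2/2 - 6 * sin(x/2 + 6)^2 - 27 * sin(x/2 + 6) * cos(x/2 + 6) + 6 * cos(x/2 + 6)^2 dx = 3*(x - 1)*(5*x - 4)*sin(x + 12)/2 + C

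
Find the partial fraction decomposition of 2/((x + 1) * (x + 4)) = -2/(3*(x + 4)) + 2/(3*(x + 1))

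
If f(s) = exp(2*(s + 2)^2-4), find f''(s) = 16*s^2*exp(2*s^2 + 8*s + 4) + 64*s*exp(2*s^2 + 8*s + 4) + 68*exp(2*s^2 + 8*s + 4)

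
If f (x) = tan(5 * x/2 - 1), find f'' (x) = 25*tan(5*x/2 - 1)^3/2 + 25*tan(5*x/2 - 1)/2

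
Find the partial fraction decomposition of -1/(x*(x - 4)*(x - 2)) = 1/(4*(x - 2)) - 1/(8*(x - 4)) - 1/(8*x)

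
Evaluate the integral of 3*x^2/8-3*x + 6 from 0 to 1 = 37/8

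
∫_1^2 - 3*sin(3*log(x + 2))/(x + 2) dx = cos(6*log(2)) - cos(3*log(3))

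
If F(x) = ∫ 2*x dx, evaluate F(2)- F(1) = 3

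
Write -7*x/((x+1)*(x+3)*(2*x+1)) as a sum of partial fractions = 14/(5*(2*x + 1)) + 21/(10*(x + 3)) - 7/(2*(x + 1))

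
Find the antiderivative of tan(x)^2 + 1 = tan(x) + C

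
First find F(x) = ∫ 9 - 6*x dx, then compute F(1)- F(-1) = 18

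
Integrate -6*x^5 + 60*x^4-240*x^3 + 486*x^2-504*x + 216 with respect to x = -x^6 + 12*x^5 - 60*x^4 + 162*x^3 - 252*x^2 + 216*x + C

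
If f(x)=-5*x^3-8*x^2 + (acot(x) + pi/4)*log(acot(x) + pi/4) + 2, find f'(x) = (-15*x^4 - 16*x^3 - 15*x^2 - 16*x - log(acot(x) + pi/4) - 1)/(x^2 + 1)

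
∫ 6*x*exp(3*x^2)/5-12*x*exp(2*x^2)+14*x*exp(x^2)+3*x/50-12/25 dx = 3*x^2/100 - 12*x/25 + exp(3*x^2)/5 - 3*exp(2*x^2) + 7*exp(x^2) + C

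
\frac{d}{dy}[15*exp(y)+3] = 15*exp(y)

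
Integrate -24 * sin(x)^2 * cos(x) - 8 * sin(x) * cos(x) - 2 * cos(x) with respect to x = -8*sin(x) + 2*sin(3*x) + 2*cos(2*x) + C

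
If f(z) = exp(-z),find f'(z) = -exp(-z)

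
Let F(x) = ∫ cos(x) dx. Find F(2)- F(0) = sin(2)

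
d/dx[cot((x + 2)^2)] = -2*(x + 2)/sin(x^2 + 4*x + 4)^2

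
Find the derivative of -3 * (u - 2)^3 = -9*u^2 + 36*u - 36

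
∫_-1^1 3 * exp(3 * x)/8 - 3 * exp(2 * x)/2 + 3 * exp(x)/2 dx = (-1 + E/2)^3 - (-1 + exp(-1)/2)^3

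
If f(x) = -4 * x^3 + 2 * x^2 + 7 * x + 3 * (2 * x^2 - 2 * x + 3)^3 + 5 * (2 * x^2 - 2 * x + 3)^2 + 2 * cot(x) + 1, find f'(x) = 144*x^5 - 360*x^4 + 800*x^3 - 852*x^2 + 704*x - 2*cot(x)^2 - 217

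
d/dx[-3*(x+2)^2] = -6*x - 12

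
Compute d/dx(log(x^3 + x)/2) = (3*x^2 + 1)/(2*x^3 + 2*x)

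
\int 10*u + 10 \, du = 5*u^2 + 10*u + C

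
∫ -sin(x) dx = cos(x) + C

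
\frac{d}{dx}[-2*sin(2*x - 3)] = -4*cos(2*x - 3)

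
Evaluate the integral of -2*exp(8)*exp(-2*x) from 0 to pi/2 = -exp(8) + exp(8 - pi)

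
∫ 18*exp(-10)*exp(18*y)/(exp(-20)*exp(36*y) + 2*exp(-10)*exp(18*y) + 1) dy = exp(18*y)/(exp(18*y) + exp(10)) + C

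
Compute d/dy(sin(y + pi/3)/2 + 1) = cos(y + pi/3)/2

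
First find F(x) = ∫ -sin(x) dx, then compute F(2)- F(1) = -cos(1) + cos(2)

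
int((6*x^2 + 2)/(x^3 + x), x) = 2*log(x^3 + x) + C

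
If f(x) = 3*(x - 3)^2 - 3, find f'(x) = 6*x - 18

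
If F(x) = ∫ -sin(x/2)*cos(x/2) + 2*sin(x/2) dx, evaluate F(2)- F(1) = -(-2 + cos(1/2))^2 + (-2 + cos(1))^2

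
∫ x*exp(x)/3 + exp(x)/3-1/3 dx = x*(exp(x) - 1)/3 + C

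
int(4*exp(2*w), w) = 2*exp(2*w) + C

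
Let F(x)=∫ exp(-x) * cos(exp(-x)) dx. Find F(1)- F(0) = -sin(exp(-1)) + sin(1)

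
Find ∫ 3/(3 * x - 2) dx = log(2 - 3*x) + C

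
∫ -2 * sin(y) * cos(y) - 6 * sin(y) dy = (cos(y) + 3)^2 + C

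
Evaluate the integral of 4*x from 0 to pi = 2*pi^2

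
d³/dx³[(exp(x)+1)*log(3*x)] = (x^3*exp(x)*log(x) + x^3*exp(x)*log(3) + 3*x^2*exp(x) - 3*x*exp(x) + 2*exp(x) + 2)/x^3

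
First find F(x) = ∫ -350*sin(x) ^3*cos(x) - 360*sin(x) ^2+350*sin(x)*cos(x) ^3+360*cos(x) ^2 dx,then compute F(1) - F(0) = 5*(35*sin(2)/4 + 36)*sin(2)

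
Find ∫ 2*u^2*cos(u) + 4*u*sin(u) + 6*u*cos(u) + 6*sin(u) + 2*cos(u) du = (2*u^2 + 6*u + 2)*sin(u) + C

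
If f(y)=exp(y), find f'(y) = exp(y)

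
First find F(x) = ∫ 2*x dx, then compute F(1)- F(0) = 1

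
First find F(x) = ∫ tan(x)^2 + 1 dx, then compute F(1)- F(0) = tan(1)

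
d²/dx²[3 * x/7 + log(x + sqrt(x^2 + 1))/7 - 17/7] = (-2*x^3 - 2*x^2*sqrt(x^2 + 1) - x)/(14*x^5 + 14*x^4*sqrt(x^2 + 1) + 28*x^3 + 21*x^2*sqrt(x^2 + 1) + 14*x + 7*sqrt(x^2 + 1))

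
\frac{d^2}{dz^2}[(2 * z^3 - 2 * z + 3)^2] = 120*z^4 - 96*z^2 + 72*z + 8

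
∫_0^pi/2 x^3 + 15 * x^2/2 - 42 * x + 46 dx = (-2 + pi/2)^3*(pi/8 + 4) + 32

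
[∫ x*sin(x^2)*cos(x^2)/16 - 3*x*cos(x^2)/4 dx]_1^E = -3*sin(exp(2))/8 - sin(1)^2/64 + sin(exp(2))^2/64 + 3*sin(1)/8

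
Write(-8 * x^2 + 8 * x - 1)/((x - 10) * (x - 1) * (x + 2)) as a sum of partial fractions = -49/(36*(x + 2)) + 1/(27*(x - 1)) - 721/(108*(x - 10))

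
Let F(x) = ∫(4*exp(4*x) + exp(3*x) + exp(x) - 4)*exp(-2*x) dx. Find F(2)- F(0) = -exp(-2) + exp(2) + 2*(-exp(-2) + exp(2))^2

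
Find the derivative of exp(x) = exp(x)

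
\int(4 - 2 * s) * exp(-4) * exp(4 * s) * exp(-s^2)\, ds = exp(-(s - 2)^2) + C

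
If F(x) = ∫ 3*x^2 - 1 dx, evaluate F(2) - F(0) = 6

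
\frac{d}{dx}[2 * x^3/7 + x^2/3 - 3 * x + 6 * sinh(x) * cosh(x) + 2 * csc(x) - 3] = 6*x^2/7 + 2*x/3 - 2*cot(x)*csc(x) + 6*cosh(2*x) - 3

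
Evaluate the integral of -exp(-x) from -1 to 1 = -E + exp(-1)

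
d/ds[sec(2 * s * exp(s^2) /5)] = 4*(2*s^2 + 1)*exp(s^2)*sin(2*s*exp(s^2)/5)/(5*(cos(4*s*exp(s^2)/5) + 1))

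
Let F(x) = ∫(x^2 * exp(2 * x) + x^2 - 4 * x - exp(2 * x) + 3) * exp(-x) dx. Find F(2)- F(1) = -exp(-2) + exp(2)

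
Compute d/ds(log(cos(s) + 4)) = -sin(s)/(cos(s) + 4)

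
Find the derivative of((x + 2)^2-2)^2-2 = 4*x^3 + 24*x^2 + 40*x + 16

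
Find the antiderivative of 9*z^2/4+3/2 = 3*z^3/4 + 3*z/2 + C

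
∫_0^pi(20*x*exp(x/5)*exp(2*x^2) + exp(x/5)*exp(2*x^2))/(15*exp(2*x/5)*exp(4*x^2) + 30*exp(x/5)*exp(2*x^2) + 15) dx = -1/6 + exp(pi/5 + 2*pi^2)/(3*(1 + exp(pi/5 + 2*pi^2)))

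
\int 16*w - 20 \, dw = 8*w^2 - 20*w + C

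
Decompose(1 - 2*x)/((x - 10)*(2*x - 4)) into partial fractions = 3/(16*(x - 2)) - 19/(16*(x - 10))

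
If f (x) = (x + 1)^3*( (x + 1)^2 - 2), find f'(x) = 5*x^4 + 20*x^3 + 24*x^2 + 8*x - 1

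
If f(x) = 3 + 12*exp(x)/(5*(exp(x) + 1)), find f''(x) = (-12*exp(2*x) + 12*exp(x))/(5*exp(3*x) + 15*exp(2*x) + 15*exp(x) + 5)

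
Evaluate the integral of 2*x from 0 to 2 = 4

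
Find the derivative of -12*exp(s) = -12*exp(s)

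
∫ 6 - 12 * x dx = -6*x^2 + 6*x + C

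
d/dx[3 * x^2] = 6*x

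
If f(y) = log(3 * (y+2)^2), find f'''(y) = 4/(y^3 + 6*y^2 + 12*y + 8)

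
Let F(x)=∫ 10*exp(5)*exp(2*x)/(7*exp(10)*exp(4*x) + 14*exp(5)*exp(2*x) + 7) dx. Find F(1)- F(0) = -5*exp(5)/(7*(1 + exp(5))) + 5*exp(7)/(7*(1 + exp(7)))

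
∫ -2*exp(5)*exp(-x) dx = 2*exp(5 - x) + C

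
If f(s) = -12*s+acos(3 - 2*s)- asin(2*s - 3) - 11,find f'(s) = -12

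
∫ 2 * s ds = s^2 + C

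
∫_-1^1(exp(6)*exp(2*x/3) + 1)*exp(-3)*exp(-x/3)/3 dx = -exp(8/3) - exp(-10/3) + exp(-8/3) + exp(10/3)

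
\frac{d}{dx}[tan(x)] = cos(x)^(-2)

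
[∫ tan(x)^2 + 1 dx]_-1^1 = 2*tan(1)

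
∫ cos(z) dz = sin(z) + C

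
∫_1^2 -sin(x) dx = -cos(1) + cos(2)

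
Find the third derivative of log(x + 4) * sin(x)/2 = -(x^3*log(x + 4)*cos(x) + 12*x^2*log(x + 4)*cos(x) + 3*x^2*sin(x) + 48*x*log(x + 4)*cos(x) + 24*x*sin(x) + 3*x*cos(x) + 64*log(x + 4)*cos(x) + 46*sin(x) + 12*cos(x))/(2*x^3 + 24*x^2 + 96*x + 128)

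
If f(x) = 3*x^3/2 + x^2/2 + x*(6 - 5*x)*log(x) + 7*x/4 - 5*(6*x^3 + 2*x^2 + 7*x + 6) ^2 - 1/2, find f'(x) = -1080*x^5 - 600*x^4 - 1760*x^3 - 2991*x^2/2 - 10*x*log(x) - 734*x + 6*log(x) - 1649/4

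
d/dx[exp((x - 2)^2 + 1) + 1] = 2*x*exp(x^2 - 4*x + 5) - 4*exp(x^2 - 4*x + 5)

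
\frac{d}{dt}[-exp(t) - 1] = -exp(t)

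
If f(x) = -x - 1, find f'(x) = -1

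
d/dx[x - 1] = 1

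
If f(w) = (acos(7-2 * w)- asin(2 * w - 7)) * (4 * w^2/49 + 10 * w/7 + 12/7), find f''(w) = 8*acos(7 - 2*w)/49 - 8*asin(2*w - 7)/49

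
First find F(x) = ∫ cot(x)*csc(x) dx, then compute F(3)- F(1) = -csc(3) + csc(1)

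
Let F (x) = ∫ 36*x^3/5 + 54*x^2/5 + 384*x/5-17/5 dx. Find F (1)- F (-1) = 2/5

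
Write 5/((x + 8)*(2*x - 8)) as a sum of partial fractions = -5/(24*(x + 8)) + 5/(24*(x - 4))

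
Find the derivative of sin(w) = cos(w)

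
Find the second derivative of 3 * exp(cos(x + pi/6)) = 3*exp(cos(x + pi/6))*sin(x + pi/6)^2 - 3*exp(cos(x + pi/6))*cos(x + pi/6)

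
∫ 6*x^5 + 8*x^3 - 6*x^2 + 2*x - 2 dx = x^6 + 2*x^4 - 2*x^3 + x^2 - 2*x + C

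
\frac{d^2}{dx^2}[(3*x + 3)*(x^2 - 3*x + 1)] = 18*x - 12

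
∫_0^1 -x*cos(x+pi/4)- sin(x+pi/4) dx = -sin(pi/4 + 1)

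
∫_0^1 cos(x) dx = sin(1)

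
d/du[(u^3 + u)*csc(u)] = (-u^3*cos(u)/sin(u) + 3*u^2 - u*cos(u)/sin(u) + 1)/sin(u)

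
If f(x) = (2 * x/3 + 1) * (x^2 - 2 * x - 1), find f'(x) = 2*x^2 - 2*x/3 - 8/3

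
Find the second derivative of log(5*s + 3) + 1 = -25/(25*s^2 + 30*s + 9)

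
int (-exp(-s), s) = exp(-s) + C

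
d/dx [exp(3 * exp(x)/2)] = 3*exp(x + 3*exp(x)/2)/2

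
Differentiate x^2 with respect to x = 2*x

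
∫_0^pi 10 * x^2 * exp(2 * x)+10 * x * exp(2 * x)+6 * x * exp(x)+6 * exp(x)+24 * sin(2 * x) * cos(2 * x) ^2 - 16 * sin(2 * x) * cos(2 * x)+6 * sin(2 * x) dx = 6*pi*exp(pi) + 5*pi^2*exp(2*pi)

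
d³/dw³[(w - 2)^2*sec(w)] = (-w^2*sin(w)/cos(w) + 6*w^2*sin(w)/cos(w)^3 + 4*w*sin(w)/cos(w) - 24*w*sin(w)/cos(w)^3 - 6*w + 12*w/cos(w)^2 + 2*sin(w)/cos(w) + 24*sin(w)/cos(w)^3 + 12 - 24/cos(w)^2)/cos(w)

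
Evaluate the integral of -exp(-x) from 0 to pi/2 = -1 + exp(-pi/2)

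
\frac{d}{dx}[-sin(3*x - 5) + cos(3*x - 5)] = -3*sqrt(2)*cos(-3*x + pi/4 + 5)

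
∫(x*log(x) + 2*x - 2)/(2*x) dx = (x - 2)*(log(x) + 1)/2 + C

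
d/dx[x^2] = 2*x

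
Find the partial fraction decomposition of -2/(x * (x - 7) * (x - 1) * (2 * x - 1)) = -16/(13*(2*x - 1)) + 1/(3*(x - 1)) - 1/(273*(x - 7)) + 2/(7*x)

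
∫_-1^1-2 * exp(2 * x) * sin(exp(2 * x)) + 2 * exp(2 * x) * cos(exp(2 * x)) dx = sqrt(2)*(-sin(exp(-2) + pi/4) + sin(pi/4 + exp(2)))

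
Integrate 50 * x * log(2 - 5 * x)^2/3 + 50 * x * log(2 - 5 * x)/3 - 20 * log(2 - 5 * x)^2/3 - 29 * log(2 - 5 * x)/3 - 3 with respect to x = (5*x - 2)*(5*(5*x - 2)*log(2 - 5*x) - 9)*log(2 - 5*x)/15 + C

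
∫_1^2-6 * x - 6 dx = -15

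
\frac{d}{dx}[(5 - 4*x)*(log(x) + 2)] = (-4*x*log(x) - 12*x + 5)/x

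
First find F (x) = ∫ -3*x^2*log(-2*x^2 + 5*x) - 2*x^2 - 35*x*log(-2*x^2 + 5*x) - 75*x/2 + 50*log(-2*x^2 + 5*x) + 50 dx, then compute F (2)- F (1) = -63*log(3)/2 + 22*log(2)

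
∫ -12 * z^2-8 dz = -4*z^3 - 8*z + C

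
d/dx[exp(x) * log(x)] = (x*exp(x)*log(x) + exp(x))/x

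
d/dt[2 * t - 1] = 2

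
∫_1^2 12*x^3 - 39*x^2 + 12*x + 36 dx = 8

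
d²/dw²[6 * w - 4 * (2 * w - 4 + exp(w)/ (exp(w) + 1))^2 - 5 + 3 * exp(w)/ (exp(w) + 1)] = (16*w*exp(3*w) - 16*w*exp(w) - 32*exp(4*w) - 187*exp(3*w) - 272*exp(2*w) - 125*exp(w) - 32)/(exp(4*w) + 4*exp(3*w) + 6*exp(2*w) + 4*exp(w) + 1)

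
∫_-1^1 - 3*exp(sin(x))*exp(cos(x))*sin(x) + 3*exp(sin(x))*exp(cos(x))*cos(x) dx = -3*exp(-sin(1) + cos(1)) + 3*exp(cos(1) + sin(1))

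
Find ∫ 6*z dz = 3*z^2 + C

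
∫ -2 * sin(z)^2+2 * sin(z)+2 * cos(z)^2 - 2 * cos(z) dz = (sqrt(2)*sin(z + pi/4) - 1)^2 + C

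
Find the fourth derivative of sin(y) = sin(y)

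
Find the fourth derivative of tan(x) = 24*tan(x)^5 + 40*tan(x)^3 + 16*tan(x)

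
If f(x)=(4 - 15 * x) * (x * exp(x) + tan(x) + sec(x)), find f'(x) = -15*x^2*exp(x) - 26*x*exp(x) - 15*x*sin(x)/cos(x)^2 - 15*x/cos(x)^2 + 4*exp(x) + 4*sin(x)/cos(x)^2 - 15*tan(x) - 15/cos(x) + 4/cos(x)^2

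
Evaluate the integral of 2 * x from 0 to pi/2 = pi^2/4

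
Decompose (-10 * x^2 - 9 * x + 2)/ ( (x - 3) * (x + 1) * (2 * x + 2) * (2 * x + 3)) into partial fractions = 28/(9*(2*x + 3)) - 37/(32*(x + 1)) - 1/(8*(x + 1)^2) - 115/(288*(x - 3))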